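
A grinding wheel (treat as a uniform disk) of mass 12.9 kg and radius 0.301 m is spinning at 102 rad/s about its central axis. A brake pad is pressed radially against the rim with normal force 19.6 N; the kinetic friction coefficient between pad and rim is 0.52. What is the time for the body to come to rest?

I = ½MR² = (1/2)(12.9)(0.301)² = 0.5844 kg·m².
Friction force f = μN = (0.52)(19.6) = 10.19 N at the rim; torque magnitude τ = fR = 3.068 N·m, opposing ω.
|α| = τ/I = 3.068/0.5844 = 5.250 rad/s² (deceleration).
0 = ω₀ − |α|t ⇒ t = ω₀/|α| = 102/5.250 = 19.43 s.

t ≈ 19.4 s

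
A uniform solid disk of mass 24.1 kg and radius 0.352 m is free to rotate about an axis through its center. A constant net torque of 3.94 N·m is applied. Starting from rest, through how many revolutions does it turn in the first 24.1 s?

I = ½MR² = (1/2)(24.1)(0.352)² = 1.493 kg·m².
α = τ/I = 3.94/1.493 = 2.639 rad/s².
θ = ½αt² = ½(2.639)(24.1)² = 766.4 rad.
Revolutions = θ/(2π) = 122.0.

≈ 122 revolutions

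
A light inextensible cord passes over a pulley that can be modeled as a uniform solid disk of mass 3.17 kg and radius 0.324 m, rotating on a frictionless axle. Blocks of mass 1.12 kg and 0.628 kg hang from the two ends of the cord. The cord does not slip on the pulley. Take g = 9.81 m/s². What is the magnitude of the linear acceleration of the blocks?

a ≈ 1.45 m/s²

I = ½MR² = (1/2)(3.17)(0.324)² = 0.1664 kg·m².
Heavier block: m₁g − T₁ = m₁a. Lighter block: T₂ − m₂g = m₂a.
Pulley: (T₁ − T₂)R = Iα = I(a/R), so T₁ − T₂ = (I/R²)a = (1/2)M_p a = 1.585·a.
Adding the three: (m₁ − m₂)g = (m₁ + m₂ + 1.585)a, so a = (1.12 − 0.628)(9.81)/(1.12 + 0.628 + 1.585) = 1.448 m/s².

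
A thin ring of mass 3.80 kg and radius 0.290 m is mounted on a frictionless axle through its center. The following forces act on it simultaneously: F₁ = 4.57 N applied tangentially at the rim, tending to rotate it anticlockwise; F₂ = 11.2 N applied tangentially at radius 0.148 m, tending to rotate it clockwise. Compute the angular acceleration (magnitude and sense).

I = MR² = (3.80)(0.290)² = 0.3196 kg·m².
Taking anticlockwise as positive: τ₁ = +(4.57)(0.290) = +1.325 N·m; τ₂ = −(11.2)(0.148) = −1.658 N·m.
Net torque τ = -0.3323 N·m.
α = τ/I = -0.3323/0.3196 = -1.040 rad/s².

α ≈ 1.04 rad/s², clockwise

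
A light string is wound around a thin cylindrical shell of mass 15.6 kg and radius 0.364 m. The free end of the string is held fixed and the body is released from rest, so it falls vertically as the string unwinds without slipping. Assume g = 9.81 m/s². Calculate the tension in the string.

Translation: Mg − T = Ma. Rotation about the center: TR = Iα with I = MR².
With a = αR: T = (I/R²)a = M a, so Mg = (1 + 1.000)Ma.
a = g/(1 + 1.000) = 9.81/2.000 = 4.905 m/s².
T = 1.000·M·a = (1.000)(15.6)(4.905) = 76.52 N.

T ≈ 76.5 N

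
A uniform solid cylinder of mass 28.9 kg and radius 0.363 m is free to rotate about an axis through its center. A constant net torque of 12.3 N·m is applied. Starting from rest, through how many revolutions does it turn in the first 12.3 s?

≈ 77.8 revolutions

I = ½MR² = (1/2)(28.9)(0.363)² = 1.904 kg·m².
α = τ/I = 12.3/1.904 = 6.460 rad/s².
θ = ½αt² = ½(6.460)(12.3)² = 488.7 rad.
Revolutions = θ/(2π) = 77.77.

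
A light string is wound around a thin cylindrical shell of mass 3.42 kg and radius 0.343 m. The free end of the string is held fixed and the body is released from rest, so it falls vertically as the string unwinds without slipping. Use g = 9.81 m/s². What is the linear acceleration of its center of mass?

Translation: Mg − T = Ma. Rotation about the center: TR = Iα with I = MR².
With a = αR: T = (I/R²)a = M a, so Mg = (1 + 1.000)Ma.
a = g/(1 + 1.000) = 9.81/2.000 = 4.905 m/s².

a ≈ 4.91 m/s²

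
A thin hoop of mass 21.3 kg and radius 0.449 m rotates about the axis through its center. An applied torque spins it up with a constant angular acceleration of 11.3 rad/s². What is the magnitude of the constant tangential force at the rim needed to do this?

F ≈ 108 N

I = MR² = (21.3)(0.449)² = 4.294 kg·m².
The required torque is τ = Iα = (4.294)(11.30) = 48.52 N·m.
A tangential force at the rim gives τ = FR, so F = τ/R = 48.52/0.449 = 108.1 N.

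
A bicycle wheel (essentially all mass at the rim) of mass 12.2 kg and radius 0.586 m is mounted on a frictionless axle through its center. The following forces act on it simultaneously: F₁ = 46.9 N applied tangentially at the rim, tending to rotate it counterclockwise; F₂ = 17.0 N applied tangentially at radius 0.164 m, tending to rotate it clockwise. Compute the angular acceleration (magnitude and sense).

I = MR² = (12.2)(0.586)² = 4.189 kg·m².
Taking counterclockwise as positive: τ₁ = +(46.9)(0.586) = +27.48 N·m; τ₂ = −(17.0)(0.164) = −2.788 N·m.
Net torque τ = 24.70 N·m.
α = τ/I = 24.70/4.189 = 5.895 rad/s².

α ≈ 5.89 rad/s², counterclockwise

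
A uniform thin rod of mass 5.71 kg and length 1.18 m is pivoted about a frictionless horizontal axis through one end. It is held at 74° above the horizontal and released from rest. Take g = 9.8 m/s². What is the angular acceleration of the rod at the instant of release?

About the pivot, I = (1/3)ML² = (1/3)(5.71)(1.18)² = 2.650 kg·m².
The weight acts at the center, a distance L/2 = 0.5900 m from the pivot; τ = Mg(L/2) cos 74° = 9.100 N·m.
α = τ/I = 9.100/2.650 = 3.434 rad/s².

α ≈ 3.43 rad/s²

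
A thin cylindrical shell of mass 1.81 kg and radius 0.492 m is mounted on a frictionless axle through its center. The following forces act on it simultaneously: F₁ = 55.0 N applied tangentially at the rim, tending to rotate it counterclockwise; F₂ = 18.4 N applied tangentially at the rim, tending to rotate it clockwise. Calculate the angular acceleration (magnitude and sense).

α ≈ 41.1 rad/s², counterclockwise

I = MR² = (1.81)(0.492)² = 0.4381 kg·m².
Taking counterclockwise as positive: τ₁ = +(55.0)(0.492) = +27.06 N·m; τ₂ = −(18.4)(0.492) = −9.053 N·m.
Net torque τ = 18.01 N·m.
α = τ/I = 18.01/0.4381 = 41.10 rad/s².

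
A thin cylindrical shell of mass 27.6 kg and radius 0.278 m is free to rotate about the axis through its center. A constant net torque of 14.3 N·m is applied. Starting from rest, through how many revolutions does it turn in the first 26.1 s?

≈ 363 revolutions

I = MR² = (27.6)(0.278)² = 2.133 kg·m².
α = τ/I = 14.3/2.133 = 6.704 rad/s².
θ = ½αt² = ½(6.704)(26.1)² = 2283 rad.
Revolutions = θ/(2π) = 363.4.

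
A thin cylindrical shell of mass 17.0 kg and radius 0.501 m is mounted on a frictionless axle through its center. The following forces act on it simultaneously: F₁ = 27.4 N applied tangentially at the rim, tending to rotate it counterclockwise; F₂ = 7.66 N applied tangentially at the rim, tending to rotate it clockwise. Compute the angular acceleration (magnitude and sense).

I = MR² = (17.0)(0.501)² = 4.267 kg·m².
Taking counterclockwise as positive: τ₁ = +(27.4)(0.501) = +13.73 N·m; τ₂ = −(7.66)(0.501) = −3.838 N·m.
Net torque τ = 9.890 N·m.
α = τ/I = 9.890/4.267 = 2.318 rad/s².

α ≈ 2.32 rad/s², counterclockwise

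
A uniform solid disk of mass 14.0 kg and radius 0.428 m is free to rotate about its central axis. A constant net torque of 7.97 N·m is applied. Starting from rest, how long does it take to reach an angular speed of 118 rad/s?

I = ½MR² = (1/2)(14.0)(0.428)² = 1.282 kg·m².
α = τ/I = 7.97/1.282 = 6.215 rad/s².
ω = αt ⇒ t = ω/α = 118/6.215 = 18.98 s.

t ≈ 19.0 s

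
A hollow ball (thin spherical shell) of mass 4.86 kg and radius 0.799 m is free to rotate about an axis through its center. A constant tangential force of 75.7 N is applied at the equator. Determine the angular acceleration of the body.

α ≈ 29.2 rad/s²

I = (2/3)MR² = (2/3)(4.86)(0.799)² = 2.068 kg·m².
τ = F R = (75.7)(0.799) = 60.48 N·m.
Newton's second law for rotation, τ = Iα, gives α = τ/I = 60.48/2.068 = 29.24 rad/s².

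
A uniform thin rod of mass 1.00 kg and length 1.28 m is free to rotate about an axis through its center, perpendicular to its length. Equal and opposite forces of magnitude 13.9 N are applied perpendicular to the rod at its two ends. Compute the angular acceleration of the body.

I = (1/12)ML² = (1/12)(1.00)(1.28)² = 0.1365 kg·m².
The couple gives τ = F·(L/2) + F·(L/2) = F L = (13.9)(1.28) = 17.79 N·m.
Newton's second law for rotation, τ = Iα, gives α = τ/I = 17.79/0.1365 = 130.3 rad/s².

α ≈ 130 rad/s²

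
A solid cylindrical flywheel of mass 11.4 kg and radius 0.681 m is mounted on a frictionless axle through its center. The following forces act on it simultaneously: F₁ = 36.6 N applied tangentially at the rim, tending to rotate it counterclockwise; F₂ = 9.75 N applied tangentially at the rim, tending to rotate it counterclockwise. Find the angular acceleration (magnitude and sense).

α ≈ 11.9 rad/s², counterclockwise

I = ½MR² = (1/2)(11.4)(0.681)² = 2.643 kg·m².
Taking counterclockwise as positive: τ₁ = +(36.6)(0.681) = +24.92 N·m; τ₂ = +(9.75)(0.681) = +6.640 N·m.
Net torque τ = 31.56 N·m.
α = τ/I = 31.56/2.643 = 11.94 rad/s².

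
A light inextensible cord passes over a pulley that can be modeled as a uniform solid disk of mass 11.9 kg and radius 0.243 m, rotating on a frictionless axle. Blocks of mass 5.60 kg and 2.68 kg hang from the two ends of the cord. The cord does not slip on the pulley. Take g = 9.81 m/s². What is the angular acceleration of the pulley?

I = ½MR² = (1/2)(11.9)(0.243)² = 0.3513 kg·m².
Heavier block: m₁g − T₁ = m₁a. Lighter block: T₂ − m₂g = m₂a.
Pulley: (T₁ − T₂)R = Iα = I(a/R), so T₁ − T₂ = (I/R²)a = (1/2)M_p a = 5.950·a.
Adding the three: (m₁ − m₂)g = (m₁ + m₂ + 5.950)a, so a = (5.60 − 2.68)(9.81)/(5.60 + 2.68 + 5.950) = 2.013 m/s².
α = a/R = 2.013/0.243 = 8.284 rad/s².

α ≈ 8.28 rad/s²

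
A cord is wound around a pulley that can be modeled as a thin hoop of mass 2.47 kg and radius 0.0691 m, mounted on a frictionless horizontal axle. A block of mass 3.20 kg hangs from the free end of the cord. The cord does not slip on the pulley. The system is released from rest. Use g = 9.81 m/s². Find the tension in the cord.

I = MR² = (2.47)(0.0691)² = 0.01179 kg·m².
Block: mg − T = ma. Pulley: TR = Iα. No-slip: a = αR, so T = (I/R²)a = 2.470·a.
Then mg = (m + 2.470)a, so a = (3.20)(9.81)/(3.20 + 2.470) = 5.537 m/s².
T = 2.470·a = 13.68 N.

T ≈ 13.7 N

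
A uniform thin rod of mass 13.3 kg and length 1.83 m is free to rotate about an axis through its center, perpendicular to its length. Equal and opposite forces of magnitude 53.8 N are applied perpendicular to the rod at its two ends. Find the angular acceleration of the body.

I = (1/12)ML² = (1/12)(13.3)(1.83)² = 3.712 kg·m².
The couple gives τ = F·(L/2) + F·(L/2) = F L = (53.8)(1.83) = 98.45 N·m.
From τ = Iα: α = 98.45/3.712 = 26.53 rad/s².

α ≈ 26.5 rad/s²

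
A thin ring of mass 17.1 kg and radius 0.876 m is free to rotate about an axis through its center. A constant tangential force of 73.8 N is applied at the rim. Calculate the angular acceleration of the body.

α ≈ 4.93 rad/s²

I = MR² = (17.1)(0.876)² = 13.12 kg·m².
τ = F R = (73.8)(0.876) = 64.65 N·m.
Newton's second law for rotation, τ = Iα, gives α = τ/I = 64.65/13.12 = 4.927 rad/s².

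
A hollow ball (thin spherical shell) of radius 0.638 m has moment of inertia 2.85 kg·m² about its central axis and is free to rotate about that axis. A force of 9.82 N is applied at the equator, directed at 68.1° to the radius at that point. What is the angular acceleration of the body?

α ≈ 2.04 rad/s²

Only the tangential component produces torque: τ = F R sinθ = (9.82)(0.638) sin 68.1° = 5.813 N·m.
Newton's second law for rotation, τ = Iα, gives α = τ/I = 5.813/2.850 = 2.040 rad/s².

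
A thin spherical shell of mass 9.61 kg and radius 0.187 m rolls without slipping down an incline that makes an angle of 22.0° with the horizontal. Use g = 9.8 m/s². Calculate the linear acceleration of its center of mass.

Translation along the incline: Mg sinθ − f = Ma.
Rotation about the center: fR = Iα with I = (2/3)MR². No-slip gives a = αR, so f = (I/R²)a = (2/3)M a.
Substituting: Mg sinθ = (1 + 0.6667)Ma, so a = g sinθ/(1 + 0.6667) = (9.8) sin 22.0° / 1.667 = 2.203 m/s².

a ≈ 2.20 m/s²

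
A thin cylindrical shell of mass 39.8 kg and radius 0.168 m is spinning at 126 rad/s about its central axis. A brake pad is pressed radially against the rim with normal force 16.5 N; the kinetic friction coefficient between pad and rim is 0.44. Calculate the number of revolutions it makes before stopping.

I = MR² = (39.8)(0.168)² = 1.123 kg·m².
Friction force f = μN = (0.44)(16.5) = 7.260 N at the rim; torque magnitude τ = fR = 1.220 N·m, opposing ω.
|α| = τ/I = 1.220/1.123 = 1.086 rad/s² (deceleration).
ω² = ω₀² − 2|α|θ with ω = 0 ⇒ θ = ω₀²/(2|α|) = 7311 rad = 1164 rev.

≈ 1160 revolutions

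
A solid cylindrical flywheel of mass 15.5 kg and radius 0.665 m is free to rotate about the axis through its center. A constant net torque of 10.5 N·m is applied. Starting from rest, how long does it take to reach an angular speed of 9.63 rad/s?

t ≈ 3.14 s

I = ½MR² = (1/2)(15.5)(0.665)² = 3.427 kg·m².
α = τ/I = 10.5/3.427 = 3.064 rad/s².
ω = αt ⇒ t = ω/α = 9.63/3.064 = 3.143 s.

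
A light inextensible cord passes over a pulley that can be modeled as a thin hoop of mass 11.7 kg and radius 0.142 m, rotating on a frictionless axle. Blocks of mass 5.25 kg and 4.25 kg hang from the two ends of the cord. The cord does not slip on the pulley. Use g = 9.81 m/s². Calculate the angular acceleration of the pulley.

I = MR² = (11.7)(0.142)² = 0.2359 kg·m².
Heavier block: m₁g − T₁ = m₁a. Lighter block: T₂ − m₂g = m₂a.
Pulley: (T₁ − T₂)R = Iα = I(a/R), so T₁ − T₂ = (I/R²)a = 1·M_p a = 11.70·a.
Adding the three: (m₁ − m₂)g = (m₁ + m₂ + 11.70)a, so a = (5.25 − 4.25)(9.81)/(5.25 + 4.25 + 11.70) = 0.4627 m/s².
α = a/R = 0.4627/0.142 = 3.259 rad/s².

α ≈ 3.26 rad/s²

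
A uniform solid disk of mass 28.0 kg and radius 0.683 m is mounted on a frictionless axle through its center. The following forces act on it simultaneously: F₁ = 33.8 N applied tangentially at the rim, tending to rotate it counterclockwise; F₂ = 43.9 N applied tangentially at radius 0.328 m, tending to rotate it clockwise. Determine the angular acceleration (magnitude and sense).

α ≈ 1.33 rad/s², counterclockwise

I = ½MR² = (1/2)(28.0)(0.683)² = 6.531 kg·m².
Taking counterclockwise as positive: τ₁ = +(33.8)(0.683) = +23.09 N·m; τ₂ = −(43.9)(0.328) = −14.40 N·m.
Net torque τ = 8.686 N·m.
α = τ/I = 8.686/6.531 = 1.330 rad/s².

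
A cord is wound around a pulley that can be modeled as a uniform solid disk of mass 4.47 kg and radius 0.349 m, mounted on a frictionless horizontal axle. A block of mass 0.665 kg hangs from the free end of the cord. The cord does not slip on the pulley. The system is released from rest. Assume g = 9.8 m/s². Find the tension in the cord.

T ≈ 5.02 N

I = ½MR² = (1/2)(4.47)(0.349)² = 0.2722 kg·m².
Block: mg − T = ma. Pulley: TR = Iα. No-slip: a = αR, so T = (I/R²)a = 2.235·a.
Then mg = (m + 2.235)a, so a = (0.665)(9.8)/(0.665 + 2.235) = 2.247 m/s².
T = 2.235·a = 5.023 N.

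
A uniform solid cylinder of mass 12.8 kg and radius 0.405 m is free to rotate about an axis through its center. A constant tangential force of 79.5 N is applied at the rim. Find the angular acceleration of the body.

I = ½MR² = (1/2)(12.8)(0.405)² = 1.050 kg·m².
τ = F R = (79.5)(0.405) = 32.20 N·m.
From τ = Iα: α = 32.20/1.050 = 30.67 rad/s².

α ≈ 30.7 rad/s²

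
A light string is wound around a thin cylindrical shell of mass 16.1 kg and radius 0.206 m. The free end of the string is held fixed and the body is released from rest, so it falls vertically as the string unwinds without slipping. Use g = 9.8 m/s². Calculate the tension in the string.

Translation: Mg − T = Ma. Rotation about the center: TR = Iα with I = MR².
With a = αR: T = (I/R²)a = M a, so Mg = (1 + 1.000)Ma.
a = g/(1 + 1.000) = 9.8/2.000 = 4.900 m/s².
T = 1.000·M·a = (1.000)(16.1)(4.900) = 78.89 N.

T ≈ 78.9 N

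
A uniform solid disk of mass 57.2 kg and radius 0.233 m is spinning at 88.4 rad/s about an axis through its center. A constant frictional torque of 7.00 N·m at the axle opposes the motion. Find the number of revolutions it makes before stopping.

I = ½MR² = (1/2)(57.2)(0.233)² = 1.553 kg·m².
The net torque has magnitude 7.00 N·m, opposing ω.
|α| = τ/I = 7.000/1.553 = 4.508 rad/s² (deceleration).
ω² = ω₀² − 2|α|θ with ω = 0 ⇒ θ = ω₀²/(2|α|) = 866.7 rad = 137.9 rev.

≈ 138 revolutions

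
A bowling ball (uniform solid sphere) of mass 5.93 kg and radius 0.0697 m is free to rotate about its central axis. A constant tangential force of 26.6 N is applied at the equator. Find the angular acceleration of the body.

I = (2/5)MR² = (2/5)(5.93)(0.0697)² = 0.01152 kg·m².
τ = F R = (26.6)(0.0697) = 1.854 N·m.
Newton's second law for rotation, τ = Iα, gives α = τ/I = 1.854/0.01152 = 160.9 rad/s².

α ≈ 161 rad/s²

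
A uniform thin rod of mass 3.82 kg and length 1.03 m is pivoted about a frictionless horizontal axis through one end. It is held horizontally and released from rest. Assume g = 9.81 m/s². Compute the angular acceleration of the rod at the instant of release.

About the pivot, I = (1/3)ML² = (1/3)(3.82)(1.03)² = 1.351 kg·m².
The weight acts at the center, a distance L/2 = 0.5150 m from the pivot; τ = Mg(L/2) = 19.30 N·m.
α = τ/I = 19.30/1.351 = 14.29 rad/s².
(Equivalently α = (3g/(2L)) = 14.29 rad/s².)

α ≈ 14.3 rad/s²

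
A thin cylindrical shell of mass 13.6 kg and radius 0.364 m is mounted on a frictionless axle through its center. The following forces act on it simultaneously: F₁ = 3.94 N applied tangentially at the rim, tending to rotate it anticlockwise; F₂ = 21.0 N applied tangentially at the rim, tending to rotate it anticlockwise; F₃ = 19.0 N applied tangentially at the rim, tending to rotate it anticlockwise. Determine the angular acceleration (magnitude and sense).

I = MR² = (13.6)(0.364)² = 1.802 kg·m².
Taking anticlockwise as positive: τ₁ = +(3.94)(0.364) = +1.434 N·m; τ₂ = +(21.0)(0.364) = +7.644 N·m; τ₃ = +(19.0)(0.364) = +6.916 N·m.
Net torque τ = 15.99 N·m.
α = τ/I = 15.99/1.802 = 8.876 rad/s².

α ≈ 8.88 rad/s², anticlockwise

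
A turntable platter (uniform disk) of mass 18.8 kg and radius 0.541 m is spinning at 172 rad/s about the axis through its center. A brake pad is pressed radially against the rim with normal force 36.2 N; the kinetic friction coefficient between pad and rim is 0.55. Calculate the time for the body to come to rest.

I = ½MR² = (1/2)(18.8)(0.541)² = 2.751 kg·m².
Friction force f = μN = (0.55)(36.2) = 19.91 N at the rim; torque magnitude τ = fR = 10.77 N·m, opposing ω.
|α| = τ/I = 10.77/2.751 = 3.915 rad/s² (deceleration).
0 = ω₀ − |α|t ⇒ t = ω₀/|α| = 172/3.915 = 43.93 s.

t ≈ 43.9 s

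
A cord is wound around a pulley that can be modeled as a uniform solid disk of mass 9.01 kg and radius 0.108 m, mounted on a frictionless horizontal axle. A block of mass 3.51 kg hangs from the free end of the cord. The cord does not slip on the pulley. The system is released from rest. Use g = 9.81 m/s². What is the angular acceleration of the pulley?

I = ½MR² = (1/2)(9.01)(0.108)² = 0.05255 kg·m².
Block: mg − T = ma. Pulley: TR = Iα. No-slip: a = αR, so T = (I/R²)a = 4.505·a.
Then mg = (m + 4.505)a, so a = (3.51)(9.81)/(3.51 + 4.505) = 4.296 m/s².
α = a/R = 4.296/0.108 = 39.78 rad/s².

α ≈ 39.8 rad/s²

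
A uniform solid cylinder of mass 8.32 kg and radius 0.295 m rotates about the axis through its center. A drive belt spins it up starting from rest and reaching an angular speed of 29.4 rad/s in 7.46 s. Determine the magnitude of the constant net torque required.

I = ½MR² = (1/2)(8.32)(0.295)² = 0.3620 kg·m².
α = Δω/Δt = (29.4 − 0)/7.46 = 3.941 rad/s².
τ = Iα = (0.3620)(3.941) = 1.427 N·m.

τ ≈ 1.43 N·m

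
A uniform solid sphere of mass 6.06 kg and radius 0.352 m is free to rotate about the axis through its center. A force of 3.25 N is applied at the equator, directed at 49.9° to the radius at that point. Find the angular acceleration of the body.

α ≈ 2.91 rad/s²

I = (2/5)MR² = (2/5)(6.06)(0.352)² = 0.3003 kg·m².
Only the tangential component produces torque: τ = F R sinθ = (3.25)(0.352) sin 49.9° = 0.8751 N·m.
Newton's second law for rotation, τ = Iα, gives α = τ/I = 0.8751/0.3003 = 2.914 rad/s².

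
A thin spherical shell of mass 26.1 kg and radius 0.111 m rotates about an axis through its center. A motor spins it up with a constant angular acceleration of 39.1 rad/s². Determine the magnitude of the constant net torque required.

τ ≈ 8.38 N·m

I = (2/3)MR² = (2/3)(26.1)(0.111)² = 0.2144 kg·m².
τ = Iα = (0.2144)(39.10) = 8.382 N·m.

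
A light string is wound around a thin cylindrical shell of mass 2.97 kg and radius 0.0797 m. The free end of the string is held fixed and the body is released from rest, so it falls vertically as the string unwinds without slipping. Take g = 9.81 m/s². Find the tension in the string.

Translation: Mg − T = Ma. Rotation about the center: TR = Iα with I = MR².
With a = αR: T = (I/R²)a = M a, so Mg = (1 + 1.000)Ma.
a = g/(1 + 1.000) = 9.81/2.000 = 4.905 m/s².
T = 1.000·M·a = (1.000)(2.97)(4.905) = 14.57 N.

T ≈ 14.6 N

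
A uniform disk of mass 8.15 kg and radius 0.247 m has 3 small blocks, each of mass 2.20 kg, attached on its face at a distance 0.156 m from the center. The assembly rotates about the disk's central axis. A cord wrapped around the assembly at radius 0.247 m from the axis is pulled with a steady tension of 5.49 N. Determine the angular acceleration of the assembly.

I_disk = ½MR² = ½(8.15)(0.247)² = 0.2486 kg·m².
I_blocks = 3·m·r² = 3(2.20)(0.156)² = 0.1606 kg·m².
Total I = 0.4092 kg·m².
τ = F r = (5.49)(0.247) = 1.356 N·m.
α = τ/I = 1.356/0.4092 = 3.314 rad/s².

α ≈ 3.31 rad/s²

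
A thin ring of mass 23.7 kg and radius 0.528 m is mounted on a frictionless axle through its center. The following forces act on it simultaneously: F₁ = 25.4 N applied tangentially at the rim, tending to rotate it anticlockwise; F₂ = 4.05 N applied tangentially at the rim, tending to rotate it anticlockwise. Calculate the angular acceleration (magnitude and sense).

I = MR² = (23.7)(0.528)² = 6.607 kg·m².
Taking anticlockwise as positive: τ₁ = +(25.4)(0.528) = +13.41 N·m; τ₂ = +(4.05)(0.528) = +2.138 N·m.
Net torque τ = 15.55 N·m.
α = τ/I = 15.55/6.607 = 2.353 rad/s².

α ≈ 2.35 rad/s², anticlockwise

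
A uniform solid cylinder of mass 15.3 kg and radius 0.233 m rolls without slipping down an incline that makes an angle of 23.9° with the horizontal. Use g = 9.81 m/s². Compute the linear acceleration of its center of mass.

a ≈ 2.65 m/s²

Translation along the incline: Mg sinθ − f = Ma.
Rotation about the center: fR = Iα with I = ½MR². No-slip gives a = αR, so f = (I/R²)a = (1/2)M a.
Substituting: Mg sinθ = (1 + 0.5000)Ma, so a = g sinθ/(1 + 0.5000) = (9.81) sin 23.9° / 1.500 = 2.650 m/s².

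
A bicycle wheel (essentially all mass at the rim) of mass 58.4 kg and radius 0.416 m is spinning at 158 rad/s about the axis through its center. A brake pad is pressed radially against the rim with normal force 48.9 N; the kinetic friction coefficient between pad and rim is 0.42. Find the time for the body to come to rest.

t ≈ 187 s

I = MR² = (58.4)(0.416)² = 10.11 kg·m².
Friction force f = μN = (0.42)(48.9) = 20.54 N at the rim; torque magnitude τ = fR = 8.544 N·m, opposing ω.
|α| = τ/I = 8.544/10.11 = 0.8454 rad/s² (deceleration).
0 = ω₀ − |α|t ⇒ t = ω₀/|α| = 158/0.8454 = 186.9 s.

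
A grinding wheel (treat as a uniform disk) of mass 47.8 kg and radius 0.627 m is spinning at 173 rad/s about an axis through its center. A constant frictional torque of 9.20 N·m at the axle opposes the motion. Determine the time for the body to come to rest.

t ≈ 177 s

I = ½MR² = (1/2)(47.8)(0.627)² = 9.396 kg·m².
The net torque has magnitude 9.20 N·m, opposing ω.
|α| = τ/I = 9.200/9.396 = 0.9792 rad/s² (deceleration).
0 = ω₀ − |α|t ⇒ t = ω₀/|α| = 173/0.9792 = 176.7 s.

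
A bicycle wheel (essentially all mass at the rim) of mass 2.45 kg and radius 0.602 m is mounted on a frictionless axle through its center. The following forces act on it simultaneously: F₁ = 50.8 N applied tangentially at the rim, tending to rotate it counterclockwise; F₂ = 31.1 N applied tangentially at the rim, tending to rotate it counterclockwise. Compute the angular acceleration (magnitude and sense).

I = MR² = (2.45)(0.602)² = 0.8879 kg·m².
Taking counterclockwise as positive: τ₁ = +(50.8)(0.602) = +30.58 N·m; τ₂ = +(31.1)(0.602) = +18.72 N·m.
Net torque τ = 49.30 N·m.
α = τ/I = 49.30/0.8879 = 55.53 rad/s².

α ≈ 55.5 rad/s², counterclockwise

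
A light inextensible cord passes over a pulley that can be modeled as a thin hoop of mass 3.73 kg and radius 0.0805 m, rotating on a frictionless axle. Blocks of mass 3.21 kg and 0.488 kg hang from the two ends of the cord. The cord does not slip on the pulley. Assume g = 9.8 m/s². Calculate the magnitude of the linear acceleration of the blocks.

I = MR² = (3.73)(0.0805)² = 0.02417 kg·m².
Heavier block: m₁g − T₁ = m₁a. Lighter block: T₂ − m₂g = m₂a.
Pulley: (T₁ − T₂)R = Iα = I(a/R), so T₁ − T₂ = (I/R²)a = 1·M_p a = 3.730·a.
Adding the three: (m₁ − m₂)g = (m₁ + m₂ + 3.730)a, so a = (3.21 − 0.488)(9.8)/(3.21 + 0.488 + 3.730) = 3.591 m/s².

a ≈ 3.59 m/s²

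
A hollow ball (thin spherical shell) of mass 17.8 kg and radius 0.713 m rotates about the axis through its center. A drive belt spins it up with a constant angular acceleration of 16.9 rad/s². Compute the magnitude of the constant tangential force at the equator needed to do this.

F ≈ 143 N

I = (2/3)MR² = (2/3)(17.8)(0.713)² = 6.033 kg·m².
The required torque is τ = Iα = (6.033)(16.90) = 102.0 N·m.
A tangential force at the equator gives τ = FR, so F = τ/R = 102.0/0.713 = 143.0 N.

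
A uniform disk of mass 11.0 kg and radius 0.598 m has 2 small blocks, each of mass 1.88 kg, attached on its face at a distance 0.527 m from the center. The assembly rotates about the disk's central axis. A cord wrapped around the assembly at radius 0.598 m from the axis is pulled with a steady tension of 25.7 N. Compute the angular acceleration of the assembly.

I_disk = ½MR² = ½(11.0)(0.598)² = 1.967 kg·m².
I_blocks = 2·m·r² = 2(1.88)(0.527)² = 1.044 kg·m².
Total I = 3.011 kg·m².
τ = F r = (25.7)(0.598) = 15.37 N·m.
α = τ/I = 15.37/3.011 = 5.104 rad/s².

α ≈ 5.10 rad/s²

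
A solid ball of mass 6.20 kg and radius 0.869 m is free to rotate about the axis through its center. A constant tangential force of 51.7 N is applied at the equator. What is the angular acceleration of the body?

I = (2/5)MR² = (2/5)(6.20)(0.869)² = 1.873 kg·m².
τ = F R = (51.7)(0.869) = 44.93 N·m.
Newton's second law for rotation, τ = Iα, gives α = τ/I = 44.93/1.873 = 23.99 rad/s².

α ≈ 24.0 rad/s²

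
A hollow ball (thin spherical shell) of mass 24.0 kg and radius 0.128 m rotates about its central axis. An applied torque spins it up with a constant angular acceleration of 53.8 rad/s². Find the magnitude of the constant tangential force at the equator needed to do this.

I = (2/3)MR² = (2/3)(24.0)(0.128)² = 0.2621 kg·m².
The required torque is τ = Iα = (0.2621)(53.80) = 14.10 N·m.
A tangential force at the equator gives τ = FR, so F = τ/R = 14.10/0.128 = 110.2 N.

F ≈ 110 N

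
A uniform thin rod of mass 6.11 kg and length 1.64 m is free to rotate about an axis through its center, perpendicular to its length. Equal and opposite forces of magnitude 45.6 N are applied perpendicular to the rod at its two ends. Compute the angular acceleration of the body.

α ≈ 54.6 rad/s²

I = (1/12)ML² = (1/12)(6.11)(1.64)² = 1.369 kg·m².
The couple gives τ = F·(L/2) + F·(L/2) = F L = (45.6)(1.64) = 74.78 N·m.
Newton's second law for rotation, τ = Iα, gives α = τ/I = 74.78/1.369 = 54.61 rad/s².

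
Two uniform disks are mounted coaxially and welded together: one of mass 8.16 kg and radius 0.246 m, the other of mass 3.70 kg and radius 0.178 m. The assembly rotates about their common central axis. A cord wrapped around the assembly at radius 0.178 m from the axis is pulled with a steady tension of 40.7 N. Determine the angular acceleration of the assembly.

α ≈ 23.7 rad/s²

I = ½M₁R₁² + ½M₂R₂² = ½(8.16)(0.246)² + ½(3.70)(0.178)² = 0.3055 kg·m².
τ = F r = (40.7)(0.178) = 7.245 N·m.
α = τ/I = 7.245/0.3055 = 23.71 rad/s².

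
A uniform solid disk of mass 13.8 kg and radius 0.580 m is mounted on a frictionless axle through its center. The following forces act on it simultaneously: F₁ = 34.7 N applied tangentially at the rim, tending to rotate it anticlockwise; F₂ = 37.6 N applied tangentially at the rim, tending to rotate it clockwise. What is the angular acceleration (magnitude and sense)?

I = ½MR² = (1/2)(13.8)(0.580)² = 2.321 kg·m².
Taking anticlockwise as positive: τ₁ = +(34.7)(0.580) = +20.13 N·m; τ₂ = −(37.6)(0.580) = −21.81 N·m.
Net torque τ = -1.682 N·m.
α = τ/I = -1.682/2.321 = -0.7246 rad/s².

α ≈ 0.725 rad/s², clockwise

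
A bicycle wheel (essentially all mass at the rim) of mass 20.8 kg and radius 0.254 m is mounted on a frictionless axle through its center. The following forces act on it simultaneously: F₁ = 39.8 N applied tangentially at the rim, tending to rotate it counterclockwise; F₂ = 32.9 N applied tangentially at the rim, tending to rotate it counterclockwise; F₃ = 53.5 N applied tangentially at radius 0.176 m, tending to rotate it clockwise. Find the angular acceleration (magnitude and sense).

I = MR² = (20.8)(0.254)² = 1.342 kg·m².
Taking counterclockwise as positive: τ₁ = +(39.8)(0.254) = +10.11 N·m; τ₂ = +(32.9)(0.254) = +8.357 N·m; τ₃ = −(53.5)(0.176) = −9.416 N·m.
Net torque τ = 9.050 N·m.
α = τ/I = 9.050/1.342 = 6.744 rad/s².

α ≈ 6.74 rad/s², counterclockwise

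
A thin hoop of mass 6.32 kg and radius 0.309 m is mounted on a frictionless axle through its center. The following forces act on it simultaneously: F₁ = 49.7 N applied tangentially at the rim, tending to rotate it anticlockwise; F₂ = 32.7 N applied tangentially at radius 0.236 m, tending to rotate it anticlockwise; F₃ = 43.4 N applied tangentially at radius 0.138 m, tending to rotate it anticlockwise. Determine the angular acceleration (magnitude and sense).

α ≈ 48.2 rad/s², anticlockwise

I = MR² = (6.32)(0.309)² = 0.6034 kg·m².
Taking anticlockwise as positive: τ₁ = +(49.7)(0.309) = +15.36 N·m; τ₂ = +(32.7)(0.236) = +7.717 N·m; τ₃ = +(43.4)(0.138) = +5.989 N·m.
Net torque τ = 29.06 N·m.
α = τ/I = 29.06/0.6034 = 48.16 rad/s².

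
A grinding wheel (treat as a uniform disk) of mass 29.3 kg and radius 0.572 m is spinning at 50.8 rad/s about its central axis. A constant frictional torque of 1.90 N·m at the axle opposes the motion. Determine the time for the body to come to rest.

I = ½MR² = (1/2)(29.3)(0.572)² = 4.793 kg·m².
The net torque has magnitude 1.90 N·m, opposing ω.
|α| = τ/I = 1.900/4.793 = 0.3964 rad/s² (deceleration).
0 = ω₀ − |α|t ⇒ t = ω₀/|α| = 50.8/0.3964 = 128.2 s.

t ≈ 128 s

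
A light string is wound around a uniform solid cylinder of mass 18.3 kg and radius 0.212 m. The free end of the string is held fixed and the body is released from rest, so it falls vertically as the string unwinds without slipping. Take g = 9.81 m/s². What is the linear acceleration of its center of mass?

Translation: Mg − T = Ma. Rotation about the center: TR = Iα with I = ½MR².
With a = αR: T = (I/R²)a = (1/2)M a, so Mg = (1 + 0.5000)Ma.
a = g/(1 + 0.5000) = 9.81/1.500 = 6.540 m/s².

a ≈ 6.54 m/s²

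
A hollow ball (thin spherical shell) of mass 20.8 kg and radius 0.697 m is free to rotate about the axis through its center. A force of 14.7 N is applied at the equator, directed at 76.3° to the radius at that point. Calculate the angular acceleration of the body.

I = (2/3)MR² = (2/3)(20.8)(0.697)² = 6.737 kg·m².
Only the tangential component produces torque: τ = F R sinθ = (14.7)(0.697) sin 76.3° = 9.954 N·m.
Newton's second law for rotation, τ = Iα, gives α = τ/I = 9.954/6.737 = 1.478 rad/s².

α ≈ 1.48 rad/s²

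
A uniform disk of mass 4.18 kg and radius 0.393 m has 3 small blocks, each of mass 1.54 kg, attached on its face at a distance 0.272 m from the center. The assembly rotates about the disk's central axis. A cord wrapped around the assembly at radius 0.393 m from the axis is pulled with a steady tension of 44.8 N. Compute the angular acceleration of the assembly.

α ≈ 26.5 rad/s²

I_disk = ½MR² = ½(4.18)(0.393)² = 0.3228 kg·m².
I_blocks = 3·m·r² = 3(1.54)(0.272)² = 0.3418 kg·m².
Total I = 0.6646 kg·m².
τ = F r = (44.8)(0.393) = 17.61 N·m.
α = τ/I = 17.61/0.6646 = 26.49 rad/s².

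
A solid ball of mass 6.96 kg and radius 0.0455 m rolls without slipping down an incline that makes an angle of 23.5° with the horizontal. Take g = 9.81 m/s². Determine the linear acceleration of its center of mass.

Translation along the incline: Mg sinθ − f = Ma.
Rotation about the center: fR = Iα with I = (2/5)MR². No-slip gives a = αR, so f = (I/R²)a = (2/5)M a.
Substituting: Mg sinθ = (1 + 0.4000)Ma, so a = g sinθ/(1 + 0.4000) = (9.81) sin 23.5° / 1.400 = 2.794 m/s².

a ≈ 2.79 m/s²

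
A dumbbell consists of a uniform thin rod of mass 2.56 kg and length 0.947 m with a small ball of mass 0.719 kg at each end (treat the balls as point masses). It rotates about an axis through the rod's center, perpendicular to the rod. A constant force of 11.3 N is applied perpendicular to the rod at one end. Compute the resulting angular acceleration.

I_rod = (1/12)ML² = (1/12)(2.56)(0.947)² = 0.1913 kg·m².
I_balls = 2·m·(L/2)² = 2(0.719)(0.4735)² = 0.3224 kg·m².
Total I = 0.5137 kg·m².
τ = F·(L/2) = (11.3)(0.473) = 5.351 N·m.
α = τ/I = 5.351/0.5137 = 10.42 rad/s².

α ≈ 10.4 rad/s²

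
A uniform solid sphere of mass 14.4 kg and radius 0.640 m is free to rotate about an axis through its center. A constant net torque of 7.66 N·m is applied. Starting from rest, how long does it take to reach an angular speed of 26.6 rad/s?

t ≈ 8.19 s

I = (2/5)MR² = (2/5)(14.4)(0.640)² = 2.359 kg·m².
α = τ/I = 7.66/2.359 = 3.247 rad/s².
ω = αt ⇒ t = ω/α = 26.6/3.247 = 8.193 s.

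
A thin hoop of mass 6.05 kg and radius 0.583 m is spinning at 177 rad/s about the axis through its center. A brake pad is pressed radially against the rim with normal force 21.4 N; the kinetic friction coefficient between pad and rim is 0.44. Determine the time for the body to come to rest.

I = MR² = (6.05)(0.583)² = 2.056 kg·m².
Friction force f = μN = (0.44)(21.4) = 9.416 N at the rim; torque magnitude τ = fR = 5.490 N·m, opposing ω.
|α| = τ/I = 5.490/2.056 = 2.670 rad/s² (deceleration).
0 = ω₀ − |α|t ⇒ t = ω₀/|α| = 177/2.670 = 66.30 s.

t ≈ 66.3 s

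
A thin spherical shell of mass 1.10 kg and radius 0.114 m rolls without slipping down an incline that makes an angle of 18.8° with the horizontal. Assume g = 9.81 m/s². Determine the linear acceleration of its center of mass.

Translation along the incline: Mg sinθ − f = Ma.
Rotation about the center: fR = Iα with I = (2/3)MR². No-slip gives a = αR, so f = (I/R²)a = (2/3)M a.
Substituting: Mg sinθ = (1 + 0.6667)Ma, so a = g sinθ/(1 + 0.6667) = (9.81) sin 18.8° / 1.667 = 1.897 m/s².

a ≈ 1.90 m/s²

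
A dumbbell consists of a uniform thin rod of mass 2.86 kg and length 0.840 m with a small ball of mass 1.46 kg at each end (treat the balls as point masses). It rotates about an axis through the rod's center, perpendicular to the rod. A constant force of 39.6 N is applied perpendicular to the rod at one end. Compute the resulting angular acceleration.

I_rod = (1/12)ML² = (1/12)(2.86)(0.840)² = 0.1682 kg·m².
I_balls = 2·m·(L/2)² = 2(1.46)(0.4200)² = 0.5151 kg·m².
Total I = 0.6833 kg·m².
τ = F·(L/2) = (39.6)(0.420) = 16.63 N·m.
α = τ/I = 16.63/0.6833 = 24.34 rad/s².

α ≈ 24.3 rad/s²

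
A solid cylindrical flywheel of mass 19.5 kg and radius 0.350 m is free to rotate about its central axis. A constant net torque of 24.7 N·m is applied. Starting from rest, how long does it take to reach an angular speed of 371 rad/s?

t ≈ 17.9 s

I = ½MR² = (1/2)(19.5)(0.350)² = 1.194 kg·m².
α = τ/I = 24.7/1.194 = 20.68 rad/s².
ω = αt ⇒ t = ω/α = 371/20.68 = 17.94 s.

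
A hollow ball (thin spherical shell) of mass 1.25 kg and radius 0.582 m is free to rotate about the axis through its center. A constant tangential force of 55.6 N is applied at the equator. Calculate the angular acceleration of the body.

α ≈ 115 rad/s²

I = (2/3)MR² = (2/3)(1.25)(0.582)² = 0.2823 kg·m².
τ = F R = (55.6)(0.582) = 32.36 N·m.
Newton's second law for rotation, τ = Iα, gives α = τ/I = 32.36/0.2823 = 114.6 rad/s².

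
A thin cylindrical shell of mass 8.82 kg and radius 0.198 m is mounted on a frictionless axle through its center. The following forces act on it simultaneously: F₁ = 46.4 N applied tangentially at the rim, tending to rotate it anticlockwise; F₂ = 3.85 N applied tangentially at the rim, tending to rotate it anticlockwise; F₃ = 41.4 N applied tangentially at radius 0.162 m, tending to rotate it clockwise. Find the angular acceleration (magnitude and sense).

I = MR² = (8.82)(0.198)² = 0.3458 kg·m².
Taking anticlockwise as positive: τ₁ = +(46.4)(0.198) = +9.187 N·m; τ₂ = +(3.85)(0.198) = +0.7623 N·m; τ₃ = −(41.4)(0.162) = −6.707 N·m.
Net torque τ = 3.243 N·m.
α = τ/I = 3.243/0.3458 = 9.378 rad/s².

α ≈ 9.38 rad/s², anticlockwise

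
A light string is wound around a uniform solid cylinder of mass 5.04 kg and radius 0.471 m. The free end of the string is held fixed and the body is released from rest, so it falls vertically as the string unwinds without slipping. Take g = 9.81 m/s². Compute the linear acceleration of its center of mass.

Translation: Mg − T = Ma. Rotation about the center: TR = Iα with I = ½MR².
With a = αR: T = (I/R²)a = (1/2)M a, so Mg = (1 + 0.5000)Ma.
a = g/(1 + 0.5000) = 9.81/1.500 = 6.540 m/s².

a ≈ 6.54 m/s²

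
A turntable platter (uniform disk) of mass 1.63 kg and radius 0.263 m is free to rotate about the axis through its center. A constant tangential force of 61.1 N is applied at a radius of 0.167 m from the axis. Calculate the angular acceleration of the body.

α ≈ 181 rad/s²

I = ½MR² = (1/2)(1.63)(0.263)² = 0.05637 kg·m².
τ = F·r = (61.1)(0.167) = 10.20 N·m.
Newton's second law for rotation, τ = Iα, gives α = τ/I = 10.20/0.05637 = 181.0 rad/s².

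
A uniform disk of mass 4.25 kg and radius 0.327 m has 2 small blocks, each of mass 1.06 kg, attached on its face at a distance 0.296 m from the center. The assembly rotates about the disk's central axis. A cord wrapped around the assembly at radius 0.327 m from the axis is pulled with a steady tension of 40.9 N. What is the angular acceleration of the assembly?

I_disk = ½MR² = ½(4.25)(0.327)² = 0.2272 kg·m².
I_blocks = 2·m·r² = 2(1.06)(0.296)² = 0.1857 kg·m².
Total I = 0.4130 kg·m².
τ = F r = (40.9)(0.327) = 13.37 N·m.
α = τ/I = 13.37/0.4130 = 32.39 rad/s².

α ≈ 32.4 rad/s²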